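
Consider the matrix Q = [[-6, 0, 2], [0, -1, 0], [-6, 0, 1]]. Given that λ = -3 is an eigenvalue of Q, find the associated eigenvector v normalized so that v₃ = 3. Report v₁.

Q + 3I = [[-3, 0, 2], [0, 2, 0], [-6, 0, 4]].
Solving (Q + 3I)v = 0 gives the eigenspace spanned by (2, 0, 3).
With v₃ = 3, v = (2, 0, 3), so v₁ = 2.

2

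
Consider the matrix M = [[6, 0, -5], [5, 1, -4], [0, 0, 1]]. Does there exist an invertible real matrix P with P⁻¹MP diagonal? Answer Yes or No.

No

Characteristic polynomial: p(μ) = μ^3 - 8μ^2 + 13μ - 6 = (μ - 6)(μ - 1)^2.
μ = 1 has algebraic multiplicity 2; rank(M − 1I) = 2, so geometric multiplicity = 1.
Geometric multiplicity < algebraic multiplicity, so M is not diagonalizable.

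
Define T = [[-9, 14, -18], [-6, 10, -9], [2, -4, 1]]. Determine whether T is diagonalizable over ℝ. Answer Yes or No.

Yes

Characteristic polynomial: p(s) = s^3 - 2s^2 - 5s + 6 = (s - 3)(s - 1)(s + 2).
All 3 eigenvalues are distinct, so T is diagonalizable.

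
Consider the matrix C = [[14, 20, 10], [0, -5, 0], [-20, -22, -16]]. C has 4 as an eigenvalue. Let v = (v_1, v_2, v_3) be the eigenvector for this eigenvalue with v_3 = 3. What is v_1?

-3

C − 4I = [[10, 20, 10], [0, -9, 0], [-20, -22, -20]].
Solving (C − 4I)v = 0 gives the eigenspace spanned by (-3, 0, 3).
With v_3 = 3, v = (-3, 0, 3), so v_1 = -3.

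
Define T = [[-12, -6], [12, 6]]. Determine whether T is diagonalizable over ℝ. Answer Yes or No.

Yes

Characteristic polynomial: p(μ) = μ^2 + 6μ = μ(μ + 6).
All 2 eigenvalues are distinct, so T is diagonalizable.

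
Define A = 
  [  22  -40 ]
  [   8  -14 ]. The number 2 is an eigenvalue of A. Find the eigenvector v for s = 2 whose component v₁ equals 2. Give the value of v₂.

1

A − 2I = [[20, -40], [8, -16]].
Solving (A − 2I)v = 0 gives the eigenspace spanned by (2, 1).
With v₁ = 2, v = (2, 1), so v₂ = 1.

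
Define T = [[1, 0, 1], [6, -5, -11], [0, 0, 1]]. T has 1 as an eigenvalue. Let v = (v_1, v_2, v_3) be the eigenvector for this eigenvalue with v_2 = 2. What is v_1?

2

T − 1I = [[0, 0, 1], [6, -6, -11], [0, 0, 0]].
Solving (T − 1I)v = 0 gives the eigenspace spanned by (2, 2, 0).
With v_2 = 2, v = (2, 2, 0), so v_1 = 2.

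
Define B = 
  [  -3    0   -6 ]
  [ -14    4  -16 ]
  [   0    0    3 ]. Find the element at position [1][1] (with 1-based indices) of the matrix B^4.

Characteristic polynomial: t^3 - 4t^2 - 9t + 36 = (t - 4)(t - 3)(t + 3), so the eigenvalues are -3, 3, 4.
t=-3: eigenvector (1, 2, 0).
t=4: eigenvector (0, 1, 0).
t=3: eigenvector (-1, 2, 1).
P = [[1, 0, -1], [2, 1, 2], [0, 0, 1]], D = diag(-3, 4, 3), P⁻¹ = [[1, 0, 1], [-2, 1, -4], [0, 0, 1]].
B⁴ = P·diag(81, 256, 81)·P⁻¹ = [[81, 0, 0], [-350, 256, -700], [0, 0, 81]].
The requested entry is 81.

81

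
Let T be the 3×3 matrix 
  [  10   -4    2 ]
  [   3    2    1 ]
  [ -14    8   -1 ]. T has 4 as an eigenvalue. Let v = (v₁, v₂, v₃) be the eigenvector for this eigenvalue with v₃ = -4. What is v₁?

2

T − 4I = [[6, -4, 2], [3, -2, 1], [-14, 8, -5]].
Solving (T − 4I)v = 0 gives the eigenspace spanned by (2, 1, -4).
With v₃ = -4, v = (2, 1, -4), so v₁ = 2.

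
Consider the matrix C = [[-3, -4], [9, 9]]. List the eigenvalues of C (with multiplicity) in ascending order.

3, 3

Characteristic polynomial: p(μ) = μ^2 - 6μ + 9 = (μ - 3)^2.
Roots (with multiplicity): 3, 3.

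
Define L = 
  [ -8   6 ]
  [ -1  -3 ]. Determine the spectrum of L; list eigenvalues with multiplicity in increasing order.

-6, -5

Characteristic polynomial: p(μ) = μ^2 + 11μ + 30 = (μ + 5)(μ + 6).
Roots (with multiplicity): -6, -5.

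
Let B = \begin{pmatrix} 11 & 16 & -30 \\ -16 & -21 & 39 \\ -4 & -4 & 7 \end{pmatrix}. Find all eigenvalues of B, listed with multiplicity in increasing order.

-5, 1, 1

Characteristic polynomial: p(r) = r^3 + 3r^2 - 9r + 5 = (r - 1)^2(r + 5).
Roots (with multiplicity): -5, 1, 1.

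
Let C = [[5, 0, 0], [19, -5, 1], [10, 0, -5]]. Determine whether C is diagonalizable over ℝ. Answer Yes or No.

No

Characteristic polynomial: p(r) = r^3 + 5r^2 - 25r - 125 = (r - 5)(r + 5)^2.
r = -5 has algebraic multiplicity 2; rank(C + 5I) = 2, so geometric multiplicity = 1.
Geometric multiplicity < algebraic multiplicity, so C is not diagonalizable.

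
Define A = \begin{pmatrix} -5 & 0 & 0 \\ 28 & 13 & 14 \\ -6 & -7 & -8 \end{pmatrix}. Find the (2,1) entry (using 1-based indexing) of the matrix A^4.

Characteristic polynomial: λ^3 - 31λ - 30 = (λ - 6)(λ + 1)(λ + 5), so the eigenvalues are -5, -1, 6.
λ=-5: eigenvector (1, 0, -2).
λ=-1: eigenvector (0, 1, -1).
λ=6: eigenvector (0, 2, -1).
P = [[1, 0, 0], [0, 1, 2], [-2, -1, -1]], D = diag(-5, -1, 6), P⁻¹ = [[1, 0, 0], [-4, -1, -2], [2, 1, 1]].
A⁴ = P·diag(625, 1, 1296)·P⁻¹ = [[625, 0, 0], [5180, 2591, 2590], [-3838, -1295, -1294]].
The requested entry is 5180.

5180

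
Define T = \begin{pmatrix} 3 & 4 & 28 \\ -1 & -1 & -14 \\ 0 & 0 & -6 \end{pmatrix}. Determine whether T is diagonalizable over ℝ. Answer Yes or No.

Characteristic polynomial: p(λ) = λ^3 + 4λ^2 - 11λ + 6 = (λ - 1)^2(λ + 6).
λ = 1 has algebraic multiplicity 2; rank(T − 1I) = 2, so geometric multiplicity = 1.
Geometric multiplicity < algebraic multiplicity, so T is not diagonalizable.

No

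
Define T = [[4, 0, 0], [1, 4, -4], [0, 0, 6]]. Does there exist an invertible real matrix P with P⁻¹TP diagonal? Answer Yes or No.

No

Characteristic polynomial: p(s) = s^3 - 14s^2 + 64s - 96 = (s - 6)(s - 4)^2.
s = 4 has algebraic multiplicity 2; rank(T − 4I) = 2, so geometric multiplicity = 1.
Geometric multiplicity < algebraic multiplicity, so T is not diagonalizable.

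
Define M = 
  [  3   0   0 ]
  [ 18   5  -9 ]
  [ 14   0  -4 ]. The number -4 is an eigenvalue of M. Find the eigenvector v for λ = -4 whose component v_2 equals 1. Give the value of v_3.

M + 4I = [[7, 0, 0], [18, 9, -9], [14, 0, 0]].
Solving (M + 4I)v = 0 gives the eigenspace spanned by (0, 1, 1).
With v_2 = 1, v = (0, 1, 1), so v_3 = 1.

1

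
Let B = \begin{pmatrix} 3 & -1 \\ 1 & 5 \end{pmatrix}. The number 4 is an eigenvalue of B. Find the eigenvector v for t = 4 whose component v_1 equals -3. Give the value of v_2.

3

B − 4I = [[-1, -1], [1, 1]].
Solving (B − 4I)v = 0 gives the eigenspace spanned by (-3, 3).
With v_1 = -3, v = (-3, 3), so v_2 = 3.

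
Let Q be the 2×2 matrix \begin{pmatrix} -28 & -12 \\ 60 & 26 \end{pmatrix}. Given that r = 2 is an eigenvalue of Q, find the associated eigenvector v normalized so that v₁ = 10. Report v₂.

-25

Q − 2I = [[-30, -12], [60, 24]].
Solving (Q − 2I)v = 0 gives the eigenspace spanned by (10, -25).
With v₁ = 10, v = (10, -25), so v₂ = -25.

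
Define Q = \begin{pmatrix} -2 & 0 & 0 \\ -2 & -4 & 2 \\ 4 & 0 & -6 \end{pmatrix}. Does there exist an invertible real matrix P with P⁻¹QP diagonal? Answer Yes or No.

Yes

Characteristic polynomial: p(λ) = λ^3 + 12λ^2 + 44λ + 48 = (λ + 2)(λ + 4)(λ + 6).
All 3 eigenvalues are distinct, so Q is diagonalizable.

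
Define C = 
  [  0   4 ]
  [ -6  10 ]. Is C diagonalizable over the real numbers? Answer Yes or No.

Yes

Characteristic polynomial: p(r) = r^2 - 10r + 24 = (r - 6)(r - 4).
All 2 eigenvalues are distinct, so C is diagonalizable.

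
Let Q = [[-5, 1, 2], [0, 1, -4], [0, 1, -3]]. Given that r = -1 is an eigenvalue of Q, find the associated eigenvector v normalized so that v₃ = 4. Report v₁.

4

Q + 1I = [[-4, 1, 2], [0, 2, -4], [0, 1, -2]].
Solving (Q + 1I)v = 0 gives the eigenspace spanned by (4, 8, 4).
With v₃ = 4, v = (4, 8, 4), so v₁ = 4.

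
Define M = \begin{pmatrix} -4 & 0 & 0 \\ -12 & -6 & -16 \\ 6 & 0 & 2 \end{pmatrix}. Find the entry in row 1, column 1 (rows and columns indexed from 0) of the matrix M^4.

Characteristic polynomial: μ^3 + 8μ^2 + 4μ - 48 = (μ - 2)(μ + 4)(μ + 6), so the eigenvalues are -6, -4, 2.
μ=-4: eigenvector (1, 2, -1).
μ=2: eigenvector (0, -2, 1).
μ=-6: eigenvector (0, 1, 0).
P = [[1, 0, 0], [2, -2, 1], [-1, 1, 0]], D = diag(-4, 2, -6), P⁻¹ = [[1, 0, 0], [1, 0, 1], [0, 1, 2]].
M⁴ = P·diag(256, 16, 1296)·P⁻¹ = [[256, 0, 0], [480, 1296, 2560], [-240, 0, 16]].
The requested entry is 1296.

1296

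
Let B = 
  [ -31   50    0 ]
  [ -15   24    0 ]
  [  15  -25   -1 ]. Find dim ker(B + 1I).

2

B + 1I = [[-30, 50, 0], [-15, 25, 0], [15, -25, 0]].
This matrix has rank 1, so its null space has dimension 3 − 1 = 2.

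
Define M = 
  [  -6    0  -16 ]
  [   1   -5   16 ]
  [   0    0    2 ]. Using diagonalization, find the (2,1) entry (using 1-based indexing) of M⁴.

-671

Characteristic polynomial: μ^3 + 9μ^2 + 8μ - 60 = (μ - 2)(μ + 5)(μ + 6), so the eigenvalues are -6, -5, 2.
μ=2: eigenvector (-2, 2, 1).
μ=-6: eigenvector (-1, 1, 0).
μ=-5: eigenvector (0, 1, 0).
P = [[-2, -1, 0], [2, 1, 1], [1, 0, 0]], D = diag(2, -6, -5), P⁻¹ = [[0, 0, 1], [-1, 0, -2], [1, 1, 0]].
M⁴ = P·diag(16, 1296, 625)·P⁻¹ = [[1296, 0, 2560], [-671, 625, -2560], [0, 0, 16]].
The requested entry is -671.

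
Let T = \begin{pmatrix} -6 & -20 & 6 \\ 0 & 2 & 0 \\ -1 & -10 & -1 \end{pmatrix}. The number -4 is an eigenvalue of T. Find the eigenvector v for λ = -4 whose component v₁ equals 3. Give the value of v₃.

1

T + 4I = [[-2, -20, 6], [0, 6, 0], [-1, -10, 3]].
Solving (T + 4I)v = 0 gives the eigenspace spanned by (3, 0, 1).
With v₁ = 3, v = (3, 0, 1), so v₃ = 1.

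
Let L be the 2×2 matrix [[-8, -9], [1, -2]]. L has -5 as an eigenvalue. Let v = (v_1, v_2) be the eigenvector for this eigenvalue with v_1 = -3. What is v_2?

1

L + 5I = [[-3, -9], [1, 3]].
Solving (L + 5I)v = 0 gives the eigenspace spanned by (-3, 1).
With v_1 = -3, v = (-3, 1), so v_2 = 1.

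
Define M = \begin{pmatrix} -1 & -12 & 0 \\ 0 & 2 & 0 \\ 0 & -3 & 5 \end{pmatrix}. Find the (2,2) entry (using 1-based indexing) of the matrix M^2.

Characteristic polynomial: λ^3 - 6λ^2 + 3λ + 10 = (λ - 5)(λ - 2)(λ + 1), so the eigenvalues are -1, 2, 5.
λ=-1: eigenvector (1, 0, 0).
λ=2: eigenvector (-4, 1, 1).
λ=5: eigenvector (0, 0, 1).
P = [[1, -4, 0], [0, 1, 0], [0, 1, 1]], D = diag(-1, 2, 5), P⁻¹ = [[1, 4, 0], [0, 1, 0], [0, -1, 1]].
M² = P·diag(1, 4, 25)·P⁻¹ = [[1, -12, 0], [0, 4, 0], [0, -21, 25]].
The requested entry is 4.

4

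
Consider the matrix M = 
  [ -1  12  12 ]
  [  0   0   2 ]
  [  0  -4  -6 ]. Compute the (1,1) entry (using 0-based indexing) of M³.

Characteristic polynomial: s^3 + 7s^2 + 14s + 8 = (s + 1)(s + 2)(s + 4), so the eigenvalues are -4, -2, -1.
s=-1: eigenvector (1, 0, 0).
s=-4: eigenvector (-4, -1, 2).
s=-2: eigenvector (0, -1, 1).
P = [[1, -4, 0], [0, -1, -1], [0, 2, 1]], D = diag(-1, -4, -2), P⁻¹ = [[1, 4, 4], [0, 1, 1], [0, -2, -1]].
M³ = P·diag(-1, -64, -8)·P⁻¹ = [[-1, 252, 252], [0, 48, 56], [0, -112, -120]].
The requested entry is 48.

48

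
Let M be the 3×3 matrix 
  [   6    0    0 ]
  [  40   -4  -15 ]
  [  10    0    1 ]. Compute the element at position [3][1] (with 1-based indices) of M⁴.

Characteristic polynomial: λ^3 - 3λ^2 - 22λ + 24 = (λ - 6)(λ - 1)(λ + 4), so the eigenvalues are -4, 1, 6.
λ=-4: eigenvector (0, 1, 0).
λ=6: eigenvector (1, 1, 2).
λ=1: eigenvector (0, -3, 1).
P = [[0, 1, 0], [1, 1, -3], [0, 2, 1]], D = diag(-4, 6, 1), P⁻¹ = [[-7, 1, 3], [1, 0, 0], [-2, 0, 1]].
M⁴ = P·diag(256, 1296, 1)·P⁻¹ = [[1296, 0, 0], [-490, 256, 765], [2590, 0, 1]].
The requested entry is 2590.

2590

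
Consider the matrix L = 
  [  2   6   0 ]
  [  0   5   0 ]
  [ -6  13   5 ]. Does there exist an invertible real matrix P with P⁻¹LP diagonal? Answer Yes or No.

No

Characteristic polynomial: p(r) = r^3 - 12r^2 + 45r - 50 = (r - 5)^2(r - 2).
r = 5 has algebraic multiplicity 2; rank(L − 5I) = 2, so geometric multiplicity = 1.
Geometric multiplicity < algebraic multiplicity, so L is not diagonalizable.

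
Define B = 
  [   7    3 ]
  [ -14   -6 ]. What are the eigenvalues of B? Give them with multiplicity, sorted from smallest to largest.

Characteristic polynomial: p(s) = s^2 - s = s(s - 1).
Roots (with multiplicity): 0, 1.

0, 1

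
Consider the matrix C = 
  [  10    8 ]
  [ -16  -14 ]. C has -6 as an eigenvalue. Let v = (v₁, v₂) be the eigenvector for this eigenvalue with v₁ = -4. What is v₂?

C + 6I = [[16, 8], [-16, -8]].
Solving (C + 6I)v = 0 gives the eigenspace spanned by (-4, 8).
With v₁ = -4, v = (-4, 8), so v₂ = 8.

8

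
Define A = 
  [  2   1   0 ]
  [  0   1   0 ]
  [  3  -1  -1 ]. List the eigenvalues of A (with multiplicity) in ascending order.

-1, 1, 2

Characteristic polynomial: p(μ) = μ^3 - 2μ^2 - μ + 2 = (μ - 2)(μ - 1)(μ + 1).
Roots (with multiplicity): -1, 1, 2.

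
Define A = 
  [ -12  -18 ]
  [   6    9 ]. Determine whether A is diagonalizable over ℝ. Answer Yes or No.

Characteristic polynomial: p(λ) = λ^2 + 3λ = λ(λ + 3).
All 2 eigenvalues are distinct, so A is diagonalizable.

Yes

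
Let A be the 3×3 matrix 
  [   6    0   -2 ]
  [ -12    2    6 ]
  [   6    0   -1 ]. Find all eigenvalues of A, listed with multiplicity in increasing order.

2, 2, 3

Characteristic polynomial: p(r) = r^3 - 7r^2 + 16r - 12 = (r - 3)(r - 2)^2.
Roots (with multiplicity): 2, 2, 3.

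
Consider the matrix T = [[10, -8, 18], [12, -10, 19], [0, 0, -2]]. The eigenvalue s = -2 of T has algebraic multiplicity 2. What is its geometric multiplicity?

1

T + 2I = [[12, -8, 18], [12, -8, 19], [0, 0, 0]].
This matrix has rank 2, so its null space has dimension 3 − 2 = 1.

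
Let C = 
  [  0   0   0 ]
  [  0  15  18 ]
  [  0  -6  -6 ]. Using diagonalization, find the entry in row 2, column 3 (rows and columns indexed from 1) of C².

Characteristic polynomial: μ^3 - 9μ^2 + 18μ = μ(μ - 6)(μ - 3), so the eigenvalues are 0, 3, 6.
μ=0: eigenvector (1, 0, 0).
μ=3: eigenvector (0, -3, 2).
μ=6: eigenvector (0, -2, 1).
P = [[1, 0, 0], [0, -3, -2], [0, 2, 1]], D = diag(0, 3, 6), P⁻¹ = [[1, 0, 0], [0, 1, 2], [0, -2, -3]].
C² = P·diag(0, 9, 36)·P⁻¹ = [[0, 0, 0], [0, 117, 162], [0, -54, -72]].
The requested entry is 162.

162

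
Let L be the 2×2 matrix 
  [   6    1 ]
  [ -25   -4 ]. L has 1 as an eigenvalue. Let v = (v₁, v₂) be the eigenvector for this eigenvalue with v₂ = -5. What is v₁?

1

L − 1I = [[5, 1], [-25, -5]].
Solving (L − 1I)v = 0 gives the eigenspace spanned by (1, -5).
With v₂ = -5, v = (1, -5), so v₁ = 1.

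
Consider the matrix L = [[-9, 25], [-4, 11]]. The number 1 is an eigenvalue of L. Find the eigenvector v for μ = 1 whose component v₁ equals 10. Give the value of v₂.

4

L − 1I = [[-10, 25], [-4, 10]].
Solving (L − 1I)v = 0 gives the eigenspace spanned by (10, 4).
With v₁ = 10, v = (10, 4), so v₂ = 4.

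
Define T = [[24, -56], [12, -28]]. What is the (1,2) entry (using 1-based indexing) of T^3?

-896

Characteristic polynomial: λ^2 + 4λ = λ(λ + 4), so the eigenvalues are -4, 0.
λ=-4: eigenvector (2, 1).
λ=0: eigenvector (7, 3).
P = [[2, 7], [1, 3]], D = diag(-4, 0), P⁻¹ = [[-3, 7], [1, -2]].
T³ = P·diag(-64, 0)·P⁻¹ = [[384, -896], [192, -448]].
The requested entry is -896.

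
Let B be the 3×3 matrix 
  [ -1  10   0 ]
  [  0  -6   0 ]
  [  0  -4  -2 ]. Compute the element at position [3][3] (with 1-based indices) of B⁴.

16

Characteristic polynomial: μ^3 + 9μ^2 + 20μ + 12 = (μ + 1)(μ + 2)(μ + 6), so the eigenvalues are -6, -2, -1.
μ=-1: eigenvector (1, 0, 0).
μ=-6: eigenvector (-2, 1, 1).
μ=-2: eigenvector (0, 0, 1).
P = [[1, -2, 0], [0, 1, 0], [0, 1, 1]], D = diag(-1, -6, -2), P⁻¹ = [[1, 2, 0], [0, 1, 0], [0, -1, 1]].
B⁴ = P·diag(1, 1296, 16)·P⁻¹ = [[1, -2590, 0], [0, 1296, 0], [0, 1280, 16]].
The requested entry is 16.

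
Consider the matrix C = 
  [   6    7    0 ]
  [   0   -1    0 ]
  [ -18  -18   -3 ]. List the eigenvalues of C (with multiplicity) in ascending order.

Characteristic polynomial: p(s) = s^3 - 2s^2 - 21s - 18 = (s - 6)(s + 1)(s + 3).
Roots (with multiplicity): -3, -1, 6.

-3, -1, 6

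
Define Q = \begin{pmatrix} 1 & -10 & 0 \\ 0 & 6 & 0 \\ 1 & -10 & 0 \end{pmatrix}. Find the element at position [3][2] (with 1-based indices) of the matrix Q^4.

-2590

Characteristic polynomial: r^3 - 7r^2 + 6r = r(r - 6)(r - 1), so the eigenvalues are 0, 1, 6.
r=1: eigenvector (1, 0, 1).
r=6: eigenvector (-2, 1, -2).
r=0: eigenvector (0, 0, 1).
P = [[1, -2, 0], [0, 1, 0], [1, -2, 1]], D = diag(1, 6, 0), P⁻¹ = [[1, 2, 0], [0, 1, 0], [-1, 0, 1]].
Q⁴ = P·diag(1, 1296, 0)·P⁻¹ = [[1, -2590, 0], [0, 1296, 0], [1, -2590, 0]].
The requested entry is -2590.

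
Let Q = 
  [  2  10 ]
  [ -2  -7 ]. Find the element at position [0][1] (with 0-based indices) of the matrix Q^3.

Characteristic polynomial: t^2 + 5t + 6 = (t + 2)(t + 3), so the eigenvalues are -3, -2.
t=-3: eigenvector (-2, 1).
t=-2: eigenvector (5, -2).
P = [[-2, 5], [1, -2]], D = diag(-3, -2), P⁻¹ = [[2, 5], [1, 2]].
Q³ = P·diag(-27, -8)·P⁻¹ = [[68, 190], [-38, -103]].
The requested entry is 190.

190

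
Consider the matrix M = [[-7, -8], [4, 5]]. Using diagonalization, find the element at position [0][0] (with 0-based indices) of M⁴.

Characteristic polynomial: t^2 + 2t - 3 = (t - 1)(t + 3), so the eigenvalues are -3, 1.
t=-3: eigenvector (-2, 1).
t=1: eigenvector (-1, 1).
P = [[-2, -1], [1, 1]], D = diag(-3, 1), P⁻¹ = [[-1, -1], [1, 2]].
M⁴ = P·diag(81, 1)·P⁻¹ = [[161, 160], [-80, -79]].
The requested entry is 161.

161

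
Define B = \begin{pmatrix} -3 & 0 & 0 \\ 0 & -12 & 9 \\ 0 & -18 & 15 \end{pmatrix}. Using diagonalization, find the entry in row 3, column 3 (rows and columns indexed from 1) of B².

63

Characteristic polynomial: t^3 - 27t - 54 = (t - 6)(t + 3)^2, so the eigenvalues are -3, -3, 6.
t=6: eigenvector (0, 1, 2).
t=-3: eigenvector (1, 0, 0).
t=-3: eigenvector (0, -1, -1).
P = [[0, 1, 0], [1, 0, -1], [2, 0, -1]], D = diag(6, -3, -3), P⁻¹ = [[0, -1, 1], [1, 0, 0], [0, -2, 1]].
B² = P·diag(36, 9, 9)·P⁻¹ = [[9, 0, 0], [0, -18, 27], [0, -54, 63]].
The requested entry is 63.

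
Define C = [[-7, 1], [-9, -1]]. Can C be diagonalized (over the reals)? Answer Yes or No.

No

Characteristic polynomial: p(λ) = λ^2 + 8λ + 16 = (λ + 4)^2.
λ = -4 has algebraic multiplicity 2; rank(C + 4I) = 1, so geometric multiplicity = 1.
Geometric multiplicity < algebraic multiplicity, so C is not diagonalizable.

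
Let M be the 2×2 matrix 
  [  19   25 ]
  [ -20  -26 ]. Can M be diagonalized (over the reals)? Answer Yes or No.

Characteristic polynomial: p(s) = s^2 + 7s + 6 = (s + 1)(s + 6).
All 2 eigenvalues are distinct, so M is diagonalizable.

Yes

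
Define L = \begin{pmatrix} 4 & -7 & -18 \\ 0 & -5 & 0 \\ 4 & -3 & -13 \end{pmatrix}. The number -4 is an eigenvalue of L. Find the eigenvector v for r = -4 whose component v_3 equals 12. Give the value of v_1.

27

L + 4I = [[8, -7, -18], [0, -1, 0], [4, -3, -9]].
Solving (L + 4I)v = 0 gives the eigenspace spanned by (27, 0, 12).
With v_3 = 12, v = (27, 0, 12), so v_1 = 27.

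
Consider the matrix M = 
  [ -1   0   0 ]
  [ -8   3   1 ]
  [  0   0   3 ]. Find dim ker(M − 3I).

1

M − 3I = [[-4, 0, 0], [-8, 0, 1], [0, 0, 0]].
This matrix has rank 2, so its null space has dimension 3 − 2 = 1.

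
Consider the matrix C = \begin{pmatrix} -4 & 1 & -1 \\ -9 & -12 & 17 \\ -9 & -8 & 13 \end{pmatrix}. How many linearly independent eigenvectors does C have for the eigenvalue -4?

1

C + 4I = [[0, 1, -1], [-9, -8, 17], [-9, -8, 17]].
This matrix has rank 2, so its null space has dimension 3 − 2 = 1.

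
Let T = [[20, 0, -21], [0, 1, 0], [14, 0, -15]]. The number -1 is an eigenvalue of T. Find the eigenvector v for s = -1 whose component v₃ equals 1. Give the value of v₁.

T + 1I = [[21, 0, -21], [0, 2, 0], [14, 0, -14]].
Solving (T + 1I)v = 0 gives the eigenspace spanned by (1, 0, 1).
With v₃ = 1, v = (1, 0, 1), so v₁ = 1.

1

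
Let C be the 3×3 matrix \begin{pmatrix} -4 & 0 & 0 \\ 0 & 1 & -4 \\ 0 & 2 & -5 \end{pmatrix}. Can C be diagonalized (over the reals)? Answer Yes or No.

Characteristic polynomial: p(r) = r^3 + 8r^2 + 19r + 12 = (r + 1)(r + 3)(r + 4).
All 3 eigenvalues are distinct, so C is diagonalizable.

Yes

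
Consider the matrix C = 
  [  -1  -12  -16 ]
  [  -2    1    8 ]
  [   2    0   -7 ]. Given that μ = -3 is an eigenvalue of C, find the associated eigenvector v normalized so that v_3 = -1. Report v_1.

C + 3I = [[2, -12, -16], [-2, 4, 8], [2, 0, -4]].
Solving (C + 3I)v = 0 gives the eigenspace spanned by (-2, 1, -1).
With v_3 = -1, v = (-2, 1, -1), so v_1 = -2.

-2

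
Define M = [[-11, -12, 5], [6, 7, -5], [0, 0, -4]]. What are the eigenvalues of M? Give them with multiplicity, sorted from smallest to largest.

Characteristic polynomial: p(s) = s^3 + 8s^2 + 11s - 20 = (s - 1)(s + 4)(s + 5).
Roots (with multiplicity): -5, -4, 1.

-5, -4, 1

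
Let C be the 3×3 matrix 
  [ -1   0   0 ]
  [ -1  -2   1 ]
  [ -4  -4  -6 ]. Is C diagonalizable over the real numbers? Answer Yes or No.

Characteristic polynomial: p(μ) = μ^3 + 9μ^2 + 24μ + 16 = (μ + 1)(μ + 4)^2.
μ = -4 has algebraic multiplicity 2; rank(C + 4I) = 2, so geometric multiplicity = 1.
Geometric multiplicity < algebraic multiplicity, so C is not diagonalizable.

No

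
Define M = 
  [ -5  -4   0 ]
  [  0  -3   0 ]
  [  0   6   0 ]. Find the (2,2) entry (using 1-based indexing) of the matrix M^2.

9

Characteristic polynomial: μ^3 + 8μ^2 + 15μ = μ(μ + 3)(μ + 5), so the eigenvalues are -5, -3, 0.
μ=-5: eigenvector (1, 0, 0).
μ=0: eigenvector (0, 0, 1).
μ=-3: eigenvector (-2, 1, -2).
P = [[1, 0, -2], [0, 0, 1], [0, 1, -2]], D = diag(-5, 0, -3), P⁻¹ = [[1, 2, 0], [0, 2, 1], [0, 1, 0]].
M² = P·diag(25, 0, 9)·P⁻¹ = [[25, 32, 0], [0, 9, 0], [0, -18, 0]].
The requested entry is 9.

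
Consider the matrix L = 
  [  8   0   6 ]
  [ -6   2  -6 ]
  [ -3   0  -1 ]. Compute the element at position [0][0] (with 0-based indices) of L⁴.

Characteristic polynomial: r^3 - 9r^2 + 24r - 20 = (r - 5)(r - 2)^2, so the eigenvalues are 2, 2, 5.
r=2: eigenvector (1, 0, -1).
r=2: eigenvector (0, 1, 0).
r=5: eigenvector (2, -2, -1).
P = [[1, 0, 2], [0, 1, -2], [-1, 0, -1]], D = diag(2, 2, 5), P⁻¹ = [[-1, 0, -2], [2, 1, 2], [1, 0, 1]].
L⁴ = P·diag(16, 16, 625)·P⁻¹ = [[1234, 0, 1218], [-1218, 16, -1218], [-609, 0, -593]].
The requested entry is 1234.

1234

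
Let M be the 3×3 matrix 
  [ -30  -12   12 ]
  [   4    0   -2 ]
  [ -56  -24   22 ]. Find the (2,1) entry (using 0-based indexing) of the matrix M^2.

144

Characteristic polynomial: s^3 + 8s^2 + 12s = s(s + 2)(s + 6), so the eigenvalues are -6, -2, 0.
s=-2: eigenvector (0, 1, 1).
s=0: eigenvector (-2, 1, -4).
s=-6: eigenvector (1, 0, 2).
P = [[0, -2, 1], [1, 1, 0], [1, -4, 2]], D = diag(-2, 0, -6), P⁻¹ = [[-2, 0, 1], [2, 1, -1], [5, 2, -2]].
M² = P·diag(4, 0, 36)·P⁻¹ = [[180, 72, -72], [-8, 0, 4], [352, 144, -140]].
The requested entry is 144.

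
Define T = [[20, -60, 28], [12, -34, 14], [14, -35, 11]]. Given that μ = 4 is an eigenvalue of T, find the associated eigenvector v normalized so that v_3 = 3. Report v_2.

T − 4I = [[16, -60, 28], [12, -38, 14], [14, -35, 7]].
Solving (T − 4I)v = 0 gives the eigenspace spanned by (6, 3, 3).
With v_3 = 3, v = (6, 3, 3), so v_2 = 3.

3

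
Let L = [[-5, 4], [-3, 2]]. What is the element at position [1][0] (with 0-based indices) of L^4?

Characteristic polynomial: t^2 + 3t + 2 = (t + 1)(t + 2), so the eigenvalues are -2, -1.
t=-1: eigenvector (1, 1).
t=-2: eigenvector (4, 3).
P = [[1, 4], [1, 3]], D = diag(-1, -2), P⁻¹ = [[-3, 4], [1, -1]].
L⁴ = P·diag(1, 16)·P⁻¹ = [[61, -60], [45, -44]].
The requested entry is 45.

45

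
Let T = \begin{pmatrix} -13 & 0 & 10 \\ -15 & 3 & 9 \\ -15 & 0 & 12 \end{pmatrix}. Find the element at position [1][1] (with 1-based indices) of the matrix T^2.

Characteristic polynomial: r^3 - 2r^2 - 9r + 18 = (r - 3)(r - 2)(r + 3), so the eigenvalues are -3, 2, 3.
r=3: eigenvector (0, 1, 0).
r=2: eigenvector (-2, -3, -3).
r=-3: eigenvector (1, 1, 1).
P = [[0, -2, 1], [1, -3, 1], [0, -3, 1]], D = diag(3, 2, -3), P⁻¹ = [[0, 1, -1], [1, 0, -1], [3, 0, -2]].
T² = P·diag(9, 4, 9)·P⁻¹ = [[19, 0, -10], [15, 9, -15], [15, 0, -6]].
The requested entry is 19.

19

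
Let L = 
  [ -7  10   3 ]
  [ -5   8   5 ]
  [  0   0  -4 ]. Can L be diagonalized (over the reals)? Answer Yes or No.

Characteristic polynomial: p(t) = t^3 + 3t^2 - 10t - 24 = (t - 3)(t + 2)(t + 4).
All 3 eigenvalues are distinct, so L is diagonalizable.

Yes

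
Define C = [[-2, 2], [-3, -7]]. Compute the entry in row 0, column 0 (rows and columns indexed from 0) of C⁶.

-18962

Characteristic polynomial: t^2 + 9t + 20 = (t + 4)(t + 5), so the eigenvalues are -5, -4.
t=-4: eigenvector (-1, 1).
t=-5: eigenvector (-2, 3).
P = [[-1, -2], [1, 3]], D = diag(-4, -5), P⁻¹ = [[-3, -2], [1, 1]].
C⁶ = P·diag(4096, 15625)·P⁻¹ = [[-18962, -23058], [34587, 38683]].
The requested entry is -18962.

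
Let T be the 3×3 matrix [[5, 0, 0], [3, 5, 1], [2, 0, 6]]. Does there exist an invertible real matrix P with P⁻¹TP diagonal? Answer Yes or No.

Characteristic polynomial: p(λ) = λ^3 - 16λ^2 + 85λ - 150 = (λ - 6)(λ - 5)^2.
λ = 5 has algebraic multiplicity 2; rank(T − 5I) = 2, so geometric multiplicity = 1.
Geometric multiplicity < algebraic multiplicity, so T is not diagonalizable.

No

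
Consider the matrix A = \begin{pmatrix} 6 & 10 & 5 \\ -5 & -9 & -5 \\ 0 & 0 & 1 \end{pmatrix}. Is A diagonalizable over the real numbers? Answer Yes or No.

Yes

Characteristic polynomial: p(μ) = μ^3 + 2μ^2 - 7μ + 4 = (μ - 1)^2(μ + 4).
μ = 1 has algebraic multiplicity 2; rank(A − 1I) = 1, so geometric multiplicity = 2.
Every eigenvalue has geometric = algebraic multiplicity, so A is diagonalizable.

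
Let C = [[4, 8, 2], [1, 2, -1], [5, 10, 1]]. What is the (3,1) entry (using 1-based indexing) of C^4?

1295

Characteristic polynomial: μ^3 - 7μ^2 + 6μ = μ(μ - 6)(μ - 1), so the eigenvalues are 0, 1, 6.
μ=6: eigenvector (1, 0, 1).
μ=0: eigenvector (-2, 1, 0).
μ=1: eigenvector (2, -1, 1).
P = [[1, -2, 2], [0, 1, -1], [1, 0, 1]], D = diag(6, 0, 1), P⁻¹ = [[1, 2, 0], [-1, -1, 1], [-1, -2, 1]].
C⁴ = P·diag(1296, 0, 1)·P⁻¹ = [[1294, 2588, 2], [1, 2, -1], [1295, 2590, 1]].
The requested entry is 1295.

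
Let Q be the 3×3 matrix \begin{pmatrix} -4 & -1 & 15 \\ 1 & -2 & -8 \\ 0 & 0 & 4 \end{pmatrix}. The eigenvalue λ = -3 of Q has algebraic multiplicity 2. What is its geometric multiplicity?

1

Q + 3I = [[-1, -1, 15], [1, 1, -8], [0, 0, 7]].
This matrix has rank 2, so its null space has dimension 3 − 2 = 1.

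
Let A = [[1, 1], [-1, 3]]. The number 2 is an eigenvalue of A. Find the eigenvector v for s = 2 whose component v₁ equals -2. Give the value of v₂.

-2

A − 2I = [[-1, 1], [-1, 1]].
Solving (A − 2I)v = 0 gives the eigenspace spanned by (-2, -2).
With v₁ = -2, v = (-2, -2), so v₂ = -2.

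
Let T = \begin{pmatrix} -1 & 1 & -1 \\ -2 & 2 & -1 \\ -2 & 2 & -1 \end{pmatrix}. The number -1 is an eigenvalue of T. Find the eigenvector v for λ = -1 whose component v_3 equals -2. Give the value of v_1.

-2

T + 1I = [[0, 1, -1], [-2, 3, -1], [-2, 2, 0]].
Solving (T + 1I)v = 0 gives the eigenspace spanned by (-2, -2, -2).
With v_3 = -2, v = (-2, -2, -2), so v_1 = -2.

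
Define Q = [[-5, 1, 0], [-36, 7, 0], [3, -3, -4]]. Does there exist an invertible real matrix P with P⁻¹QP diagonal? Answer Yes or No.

Characteristic polynomial: p(r) = r^3 + 2r^2 - 7r + 4 = (r - 1)^2(r + 4).
r = 1 has algebraic multiplicity 2; rank(Q − 1I) = 2, so geometric multiplicity = 1.
Geometric multiplicity < algebraic multiplicity, so Q is not diagonalizable.

No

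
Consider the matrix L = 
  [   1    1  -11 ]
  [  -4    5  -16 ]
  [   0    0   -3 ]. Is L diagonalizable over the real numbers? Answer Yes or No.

No

Characteristic polynomial: p(λ) = λ^3 - 3λ^2 - 9λ + 27 = (λ - 3)^2(λ + 3).
λ = 3 has algebraic multiplicity 2; rank(L − 3I) = 2, so geometric multiplicity = 1.
Geometric multiplicity < algebraic multiplicity, so L is not diagonalizable.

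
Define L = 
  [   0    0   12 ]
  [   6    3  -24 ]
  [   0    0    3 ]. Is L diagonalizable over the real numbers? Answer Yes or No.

Yes

Characteristic polynomial: p(r) = r^3 - 6r^2 + 9r = r(r - 3)^2.
r = 3 has algebraic multiplicity 2; rank(L − 3I) = 1, so geometric multiplicity = 2.
Every eigenvalue has geometric = algebraic multiplicity, so L is diagonalizable.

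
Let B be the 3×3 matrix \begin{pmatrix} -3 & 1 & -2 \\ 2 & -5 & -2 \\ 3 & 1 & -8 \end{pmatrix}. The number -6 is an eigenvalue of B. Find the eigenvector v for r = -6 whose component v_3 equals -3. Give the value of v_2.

-6

B + 6I = [[3, 1, -2], [2, 1, -2], [3, 1, -2]].
Solving (B + 6I)v = 0 gives the eigenspace spanned by (0, -6, -3).
With v_3 = -3, v = (0, -6, -3), so v_2 = -6.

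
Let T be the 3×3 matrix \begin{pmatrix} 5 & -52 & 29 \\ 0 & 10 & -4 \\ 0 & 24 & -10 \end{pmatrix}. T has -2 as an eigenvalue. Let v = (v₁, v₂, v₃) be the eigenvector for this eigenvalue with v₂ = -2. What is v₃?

T + 2I = [[7, -52, 29], [0, 12, -4], [0, 24, -8]].
Solving (T + 2I)v = 0 gives the eigenspace spanned by (10, -2, -6).
With v₂ = -2, v = (10, -2, -6), so v₃ = -6.

-6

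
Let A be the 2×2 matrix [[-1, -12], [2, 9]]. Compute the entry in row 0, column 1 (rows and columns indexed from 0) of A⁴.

Characteristic polynomial: r^2 - 8r + 15 = (r - 5)(r - 3), so the eigenvalues are 3, 5.
r=5: eigenvector (2, -1).
r=3: eigenvector (-3, 1).
P = [[2, -3], [-1, 1]], D = diag(5, 3), P⁻¹ = [[-1, -3], [-1, -2]].
A⁴ = P·diag(625, 81)·P⁻¹ = [[-1007, -3264], [544, 1713]].
The requested entry is -3264.

-3264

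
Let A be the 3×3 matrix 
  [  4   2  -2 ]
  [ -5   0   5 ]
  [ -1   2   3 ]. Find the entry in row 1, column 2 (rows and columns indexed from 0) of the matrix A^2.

25

Characteristic polynomial: t^3 - 7t^2 + 10t = t(t - 5)(t - 2), so the eigenvalues are 0, 2, 5.
t=2: eigenvector (1, 0, 1).
t=0: eigenvector (-1, 1, -1).
t=5: eigenvector (0, 1, 1).
P = [[1, -1, 0], [0, 1, 1], [1, -1, 1]], D = diag(2, 0, 5), P⁻¹ = [[2, 1, -1], [1, 1, -1], [-1, 0, 1]].
A² = P·diag(4, 0, 25)·P⁻¹ = [[8, 4, -4], [-25, 0, 25], [-17, 4, 21]].
The requested entry is 25.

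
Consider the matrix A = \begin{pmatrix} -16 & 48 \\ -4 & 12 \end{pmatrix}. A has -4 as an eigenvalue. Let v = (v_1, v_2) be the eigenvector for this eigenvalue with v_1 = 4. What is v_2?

1

A + 4I = [[-12, 48], [-4, 16]].
Solving (A + 4I)v = 0 gives the eigenspace spanned by (4, 1).
With v_1 = 4, v = (4, 1), so v_2 = 1.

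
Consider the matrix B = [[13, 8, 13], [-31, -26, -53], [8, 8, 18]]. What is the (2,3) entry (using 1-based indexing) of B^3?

-107

Characteristic polynomial: s^3 - 5s^2 - 4s + 20 = (s - 5)(s - 2)(s + 2), so the eigenvalues are -2, 2, 5.
s=5: eigenvector (1, -1, 0).
s=-2: eigenvector (-2, 7, -2).
s=2: eigenvector (1, -3, 1).
P = [[1, -2, 1], [-1, 7, -3], [0, -2, 1]], D = diag(5, -2, 2), P⁻¹ = [[1, 0, -1], [1, 1, 2], [2, 2, 5]].
B³ = P·diag(125, -8, 8)·P⁻¹ = [[157, 32, -53], [-229, -104, -107], [32, 32, 72]].
The requested entry is -107.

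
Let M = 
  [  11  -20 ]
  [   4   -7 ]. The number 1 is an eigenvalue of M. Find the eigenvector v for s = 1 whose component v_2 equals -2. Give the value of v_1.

M − 1I = [[10, -20], [4, -8]].
Solving (M − 1I)v = 0 gives the eigenspace spanned by (-4, -2).
With v_2 = -2, v = (-4, -2), so v_1 = -4.

-4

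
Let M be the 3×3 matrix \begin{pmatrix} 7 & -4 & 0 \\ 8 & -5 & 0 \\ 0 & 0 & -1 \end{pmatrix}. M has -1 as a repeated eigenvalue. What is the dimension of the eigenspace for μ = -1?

M + 1I = [[8, -4, 0], [8, -4, 0], [0, 0, 0]].
This matrix has rank 1, so its null space has dimension 3 − 1 = 2.

2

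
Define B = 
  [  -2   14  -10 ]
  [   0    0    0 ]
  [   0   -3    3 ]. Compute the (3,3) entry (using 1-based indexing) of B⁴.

81

Characteristic polynomial: r^3 - r^2 - 6r = r(r - 3)(r + 2), so the eigenvalues are -2, 0, 3.
r=3: eigenvector (-2, 0, 1).
r=0: eigenvector (2, 1, 1).
r=-2: eigenvector (1, 0, 0).
P = [[-2, 2, 1], [0, 1, 0], [1, 1, 0]], D = diag(3, 0, -2), P⁻¹ = [[0, -1, 1], [0, 1, 0], [1, -4, 2]].
B⁴ = P·diag(81, 0, 16)·P⁻¹ = [[16, 98, -130], [0, 0, 0], [0, -81, 81]].
The requested entry is 81.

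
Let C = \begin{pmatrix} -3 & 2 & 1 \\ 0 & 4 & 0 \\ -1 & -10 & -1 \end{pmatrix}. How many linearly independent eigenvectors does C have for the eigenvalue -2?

C + 2I = [[-1, 2, 1], [0, 6, 0], [-1, -10, 1]].
This matrix has rank 2, so its null space has dimension 3 − 2 = 1.

1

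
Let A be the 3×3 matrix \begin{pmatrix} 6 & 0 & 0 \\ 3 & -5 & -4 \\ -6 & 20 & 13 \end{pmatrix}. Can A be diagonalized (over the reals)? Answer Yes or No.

Yes

Characteristic polynomial: p(s) = s^3 - 14s^2 + 63s - 90 = (s - 6)(s - 5)(s - 3).
All 3 eigenvalues are distinct, so A is diagonalizable.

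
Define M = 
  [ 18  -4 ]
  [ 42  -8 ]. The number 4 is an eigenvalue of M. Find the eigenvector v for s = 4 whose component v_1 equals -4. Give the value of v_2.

-14

M − 4I = [[14, -4], [42, -12]].
Solving (M − 4I)v = 0 gives the eigenspace spanned by (-4, -14).
With v_1 = -4, v = (-4, -14), so v_2 = -14.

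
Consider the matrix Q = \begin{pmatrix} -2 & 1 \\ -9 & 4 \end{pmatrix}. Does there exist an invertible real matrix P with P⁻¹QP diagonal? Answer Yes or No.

No

Characteristic polynomial: p(t) = t^2 - 2t + 1 = (t - 1)^2.
t = 1 has algebraic multiplicity 2; rank(Q − 1I) = 1, so geometric multiplicity = 1.
Geometric multiplicity < algebraic multiplicity, so Q is not diagonalizable.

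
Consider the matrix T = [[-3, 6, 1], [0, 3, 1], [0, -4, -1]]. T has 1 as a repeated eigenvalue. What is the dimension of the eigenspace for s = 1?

1

T − 1I = [[-4, 6, 1], [0, 2, 1], [0, -4, -2]].
This matrix has rank 2, so its null space has dimension 3 − 2 = 1.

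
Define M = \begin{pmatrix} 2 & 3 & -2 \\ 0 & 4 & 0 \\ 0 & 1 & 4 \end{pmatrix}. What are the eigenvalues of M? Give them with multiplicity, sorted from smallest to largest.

2, 4, 4

Characteristic polynomial: p(r) = r^3 - 10r^2 + 32r - 32 = (r - 4)^2(r - 2).
Roots (with multiplicity): 2, 4, 4.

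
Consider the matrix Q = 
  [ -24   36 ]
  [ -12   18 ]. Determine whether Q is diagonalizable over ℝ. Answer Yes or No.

Characteristic polynomial: p(s) = s^2 + 6s = s(s + 6).
All 2 eigenvalues are distinct, so Q is diagonalizable.

Yes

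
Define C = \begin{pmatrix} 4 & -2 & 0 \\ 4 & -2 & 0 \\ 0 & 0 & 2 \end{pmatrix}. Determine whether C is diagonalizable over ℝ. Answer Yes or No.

Characteristic polynomial: p(μ) = μ^3 - 4μ^2 + 4μ = μ(μ - 2)^2.
μ = 2 has algebraic multiplicity 2; rank(C − 2I) = 1, so geometric multiplicity = 2.
Every eigenvalue has geometric = algebraic multiplicity, so C is diagonalizable.

Yes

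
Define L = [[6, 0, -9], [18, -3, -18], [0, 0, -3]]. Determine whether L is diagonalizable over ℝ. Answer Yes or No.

Yes

Characteristic polynomial: p(s) = s^3 - 27s - 54 = (s - 6)(s + 3)^2.
s = -3 has algebraic multiplicity 2; rank(L + 3I) = 1, so geometric multiplicity = 2.
Every eigenvalue has geometric = algebraic multiplicity, so L is diagonalizable.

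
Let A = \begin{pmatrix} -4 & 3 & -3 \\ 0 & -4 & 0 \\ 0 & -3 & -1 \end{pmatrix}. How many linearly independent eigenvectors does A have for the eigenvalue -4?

2

A + 4I = [[0, 3, -3], [0, 0, 0], [0, -3, 3]].
This matrix has rank 1, so its null space has dimension 3 − 1 = 2.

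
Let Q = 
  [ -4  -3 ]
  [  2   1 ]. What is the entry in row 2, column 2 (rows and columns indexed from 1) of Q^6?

Characteristic polynomial: μ^2 + 3μ + 2 = (μ + 1)(μ + 2), so the eigenvalues are -2, -1.
μ=-1: eigenvector (-1, 1).
μ=-2: eigenvector (3, -2).
P = [[-1, 3], [1, -2]], D = diag(-1, -2), P⁻¹ = [[2, 3], [1, 1]].
Q⁶ = P·diag(1, 64)·P⁻¹ = [[190, 189], [-126, -125]].
The requested entry is -125.

-125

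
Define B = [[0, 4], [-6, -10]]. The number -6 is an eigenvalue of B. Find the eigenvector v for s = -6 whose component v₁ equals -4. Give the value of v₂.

6

B + 6I = [[6, 4], [-6, -4]].
Solving (B + 6I)v = 0 gives the eigenspace spanned by (-4, 6).
With v₁ = -4, v = (-4, 6), so v₂ = 6.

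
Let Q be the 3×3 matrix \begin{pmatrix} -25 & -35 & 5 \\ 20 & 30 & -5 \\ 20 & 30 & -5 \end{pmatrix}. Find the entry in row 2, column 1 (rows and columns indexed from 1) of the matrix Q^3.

500

Characteristic polynomial: λ^3 - 25λ = λ(λ - 5)(λ + 5), so the eigenvalues are -5, 0, 5.
λ=5: eigenvector (1, -1, -1).
λ=0: eigenvector (-1, 1, 2).
λ=-5: eigenvector (3, -2, -2).
P = [[1, -1, 3], [-1, 1, -2], [-1, 2, -2]], D = diag(5, 0, -5), P⁻¹ = [[-2, -4, 1], [0, -1, 1], [1, 1, 0]].
Q³ = P·diag(125, 0, -125)·P⁻¹ = [[-625, -875, 125], [500, 750, -125], [500, 750, -125]].
The requested entry is 500.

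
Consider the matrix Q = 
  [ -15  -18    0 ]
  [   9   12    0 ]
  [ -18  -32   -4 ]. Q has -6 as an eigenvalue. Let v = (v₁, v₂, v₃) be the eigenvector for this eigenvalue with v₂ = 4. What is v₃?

Q + 6I = [[-9, -18, 0], [9, 18, 0], [-18, -32, 2]].
Solving (Q + 6I)v = 0 gives the eigenspace spanned by (-8, 4, -8).
With v₂ = 4, v = (-8, 4, -8), so v₃ = -8.

-8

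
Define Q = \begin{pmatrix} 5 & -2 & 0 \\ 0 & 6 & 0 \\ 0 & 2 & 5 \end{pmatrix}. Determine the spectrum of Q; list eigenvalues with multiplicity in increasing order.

Characteristic polynomial: p(μ) = μ^3 - 16μ^2 + 85μ - 150 = (μ - 6)(μ - 5)^2.
Roots (with multiplicity): 5, 5, 6.

5, 5, 6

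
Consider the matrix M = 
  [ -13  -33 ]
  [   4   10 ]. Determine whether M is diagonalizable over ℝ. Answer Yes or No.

Yes

Characteristic polynomial: p(r) = r^2 + 3r + 2 = (r + 1)(r + 2).
All 2 eigenvalues are distinct, so M is diagonalizable.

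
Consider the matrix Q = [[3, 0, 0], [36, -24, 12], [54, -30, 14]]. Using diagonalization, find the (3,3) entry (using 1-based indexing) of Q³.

1304

Characteristic polynomial: λ^3 + 7λ^2 - 6λ - 72 = (λ - 3)(λ + 4)(λ + 6), so the eigenvalues are -6, -4, 3.
λ=3: eigenvector (1, 4, 6).
λ=-4: eigenvector (0, 3, 5).
λ=-6: eigenvector (0, -2, -3).
P = [[1, 0, 0], [4, 3, -2], [6, 5, -3]], D = diag(3, -4, -6), P⁻¹ = [[1, 0, 0], [0, -3, 2], [2, -5, 3]].
Q³ = P·diag(27, -64, -216)·P⁻¹ = [[27, 0, 0], [972, -1584, 912], [1458, -2280, 1304]].
The requested entry is 1304.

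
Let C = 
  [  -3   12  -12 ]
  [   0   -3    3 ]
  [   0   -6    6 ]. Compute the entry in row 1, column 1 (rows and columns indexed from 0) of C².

Characteristic polynomial: t^3 - 9t = t(t - 3)(t + 3), so the eigenvalues are -3, 0, 3.
t=3: eigenvector (-2, 1, 2).
t=-3: eigenvector (1, 0, 0).
t=0: eigenvector (0, -1, -1).
P = [[-2, 1, 0], [1, 0, -1], [2, 0, -1]], D = diag(3, -3, 0), P⁻¹ = [[0, -1, 1], [1, -2, 2], [0, -2, 1]].
C² = P·diag(9, 9, 0)·P⁻¹ = [[9, 0, 0], [0, -9, 9], [0, -18, 18]].
The requested entry is -9.

-9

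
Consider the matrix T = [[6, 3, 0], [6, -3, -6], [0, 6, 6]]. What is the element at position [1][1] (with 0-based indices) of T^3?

-27

Characteristic polynomial: r^3 - 9r^2 + 18r = r(r - 6)(r - 3), so the eigenvalues are 0, 3, 6.
r=3: eigenvector (1, -1, 2).
r=0: eigenvector (-1, 2, -2).
r=6: eigenvector (-1, 0, -1).
P = [[1, -1, -1], [-1, 2, 0], [2, -2, -1]], D = diag(3, 0, 6), P⁻¹ = [[-2, 1, 2], [-1, 1, 1], [-2, 0, 1]].
T³ = P·diag(27, 0, 216)·P⁻¹ = [[378, 27, -162], [54, -27, -54], [324, 54, -108]].
The requested entry is -27.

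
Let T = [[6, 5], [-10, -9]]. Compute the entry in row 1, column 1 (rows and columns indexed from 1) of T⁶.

Characteristic polynomial: μ^2 + 3μ - 4 = (μ - 1)(μ + 4), so the eigenvalues are -4, 1.
μ=1: eigenvector (-1, 1).
μ=-4: eigenvector (-1, 2).
P = [[-1, -1], [1, 2]], D = diag(1, -4), P⁻¹ = [[-2, -1], [1, 1]].
T⁶ = P·diag(1, 4096)·P⁻¹ = [[-4094, -4095], [8190, 8191]].
The requested entry is -4094.

-4094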